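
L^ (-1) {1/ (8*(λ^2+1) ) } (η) sin (η) /8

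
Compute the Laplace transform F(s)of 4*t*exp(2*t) 4/(s - 2)^2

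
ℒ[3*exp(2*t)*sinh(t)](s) 3/((s - 2)^2 - 1)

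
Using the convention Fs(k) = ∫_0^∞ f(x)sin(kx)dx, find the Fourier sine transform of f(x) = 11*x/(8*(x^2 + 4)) 11*pi*exp(-2*k)/16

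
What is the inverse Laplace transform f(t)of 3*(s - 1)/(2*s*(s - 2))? 3*exp(t)*cosh(t)/2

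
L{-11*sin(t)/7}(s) -11/(7*s^2 + 7)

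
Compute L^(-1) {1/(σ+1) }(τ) exp(-τ) 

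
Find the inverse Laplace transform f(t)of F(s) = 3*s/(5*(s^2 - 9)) 3*cosh(3*t)/5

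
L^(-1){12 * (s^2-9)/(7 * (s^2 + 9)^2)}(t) 12 * t * cos(3 * t)/7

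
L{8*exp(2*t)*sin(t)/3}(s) 8/(3*((s - 2)^2 + 1))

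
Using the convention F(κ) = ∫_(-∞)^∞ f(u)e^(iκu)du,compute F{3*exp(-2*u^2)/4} 3*sqrt(2)*sqrt(pi)*exp(-κ^2/8)/8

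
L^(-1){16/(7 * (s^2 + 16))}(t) 4 * sin(4 * t)/7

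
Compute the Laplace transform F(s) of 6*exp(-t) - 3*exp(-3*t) 6/(s + 1) - 3/(s + 3) 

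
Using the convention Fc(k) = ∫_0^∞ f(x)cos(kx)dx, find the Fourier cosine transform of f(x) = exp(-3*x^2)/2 sqrt(3)*sqrt(pi)*exp(-k^2/12)/12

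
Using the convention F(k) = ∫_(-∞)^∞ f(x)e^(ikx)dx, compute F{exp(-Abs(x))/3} 2/(3 * (k^2 + 1))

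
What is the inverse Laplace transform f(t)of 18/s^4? 3*t^3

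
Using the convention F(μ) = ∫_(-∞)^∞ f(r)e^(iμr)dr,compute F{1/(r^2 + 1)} pi * exp(-Abs(μ))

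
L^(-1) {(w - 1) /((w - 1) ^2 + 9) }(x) exp(x) * cos(3 * x) 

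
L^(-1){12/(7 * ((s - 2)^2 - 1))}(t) 12 * exp(2 * t) * sinh(t)/7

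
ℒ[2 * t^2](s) 4/s^3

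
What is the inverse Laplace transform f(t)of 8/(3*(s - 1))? 8*exp(t)/3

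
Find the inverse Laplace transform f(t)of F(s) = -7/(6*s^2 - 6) -7*sinh(t)/6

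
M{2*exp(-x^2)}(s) gamma(s/2)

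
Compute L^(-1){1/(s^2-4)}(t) sinh(2 * t)/2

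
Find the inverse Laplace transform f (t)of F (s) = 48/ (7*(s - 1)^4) 8*t^3*exp (t)/7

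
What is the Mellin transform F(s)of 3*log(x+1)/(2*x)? -3*pi*csc(pi*s)/(2*s - 2)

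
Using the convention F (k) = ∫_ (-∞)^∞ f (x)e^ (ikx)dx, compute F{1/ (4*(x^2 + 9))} pi*exp (-3*Abs (k))/12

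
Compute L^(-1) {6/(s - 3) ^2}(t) 6*t*exp(3*t) 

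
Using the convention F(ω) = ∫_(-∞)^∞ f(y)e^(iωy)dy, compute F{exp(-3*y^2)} sqrt(3)*sqrt(pi)*exp(-ω^2/12)/3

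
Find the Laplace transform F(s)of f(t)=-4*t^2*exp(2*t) -8/(s - 2)^3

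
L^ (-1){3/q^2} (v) 3 * v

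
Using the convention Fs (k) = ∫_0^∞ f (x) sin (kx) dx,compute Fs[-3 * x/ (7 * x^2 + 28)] -3 * pi * exp (-2 * k) /14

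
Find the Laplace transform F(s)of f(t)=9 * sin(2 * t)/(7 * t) 9 * atan(2/s)/7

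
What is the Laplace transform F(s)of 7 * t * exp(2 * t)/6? 7/(6 * (s - 2)^2)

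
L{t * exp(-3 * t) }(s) (s + 3) ^(-2) 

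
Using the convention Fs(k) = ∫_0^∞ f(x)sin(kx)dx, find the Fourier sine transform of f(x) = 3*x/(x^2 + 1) 3*pi*exp(-k)/2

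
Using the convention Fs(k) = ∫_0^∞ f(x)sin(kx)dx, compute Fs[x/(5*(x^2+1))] pi*exp(-k)/10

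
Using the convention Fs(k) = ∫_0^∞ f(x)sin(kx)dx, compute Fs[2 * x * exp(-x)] 4 * k/(k^2 + 1)^2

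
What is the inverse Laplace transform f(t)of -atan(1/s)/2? -sin(t)/(2*t)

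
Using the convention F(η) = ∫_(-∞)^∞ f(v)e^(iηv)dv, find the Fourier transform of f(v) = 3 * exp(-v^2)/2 3 * sqrt(pi) * exp(-η^2/4)/2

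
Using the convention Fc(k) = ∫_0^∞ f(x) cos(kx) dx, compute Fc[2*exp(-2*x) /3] 4/(3*(k^2+4) ) 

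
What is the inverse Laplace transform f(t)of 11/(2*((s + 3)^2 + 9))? 11*exp(-3*t)*sin(3*t)/6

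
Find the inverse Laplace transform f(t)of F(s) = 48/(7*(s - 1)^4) 8*t^3*exp(t)/7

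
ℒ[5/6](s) 5/(6*s)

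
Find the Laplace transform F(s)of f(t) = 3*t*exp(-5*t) 3/(s + 5)^2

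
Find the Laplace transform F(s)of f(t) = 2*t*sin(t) 4*s/(s^2+1)^2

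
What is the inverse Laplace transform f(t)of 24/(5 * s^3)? 12 * t^2/5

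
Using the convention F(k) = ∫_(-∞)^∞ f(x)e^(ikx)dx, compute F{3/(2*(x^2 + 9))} pi*exp(-3*Abs(k))/2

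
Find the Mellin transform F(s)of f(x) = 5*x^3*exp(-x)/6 5*gamma(s + 3)/6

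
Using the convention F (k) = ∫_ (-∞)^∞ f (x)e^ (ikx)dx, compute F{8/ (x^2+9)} 8*pi*exp (-3*Abs (k))/3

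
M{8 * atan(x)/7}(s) -4 * pi * sec(pi * s/2)/(7 * s)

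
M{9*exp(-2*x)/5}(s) 9*gamma(s)/(5*2^s)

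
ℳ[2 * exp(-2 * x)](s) 2^(1 - s) * gamma(s)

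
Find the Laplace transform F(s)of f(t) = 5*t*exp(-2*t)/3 5/(3*(s+2)^2)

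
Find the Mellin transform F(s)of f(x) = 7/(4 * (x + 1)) 7 * pi * csc(pi * s)/4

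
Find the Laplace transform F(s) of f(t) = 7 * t 7/s^2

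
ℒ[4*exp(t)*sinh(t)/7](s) 4/(7*s*(s - 2))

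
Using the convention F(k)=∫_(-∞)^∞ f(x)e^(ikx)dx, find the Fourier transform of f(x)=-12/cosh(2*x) -6*pi/cosh(pi*k/4)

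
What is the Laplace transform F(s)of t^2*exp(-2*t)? 2/(s + 2)^3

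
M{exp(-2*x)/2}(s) gamma(s)/(2*2^s)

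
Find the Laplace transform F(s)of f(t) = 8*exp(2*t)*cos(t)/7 8*(s - 2)/(7*((s - 2)^2 + 1))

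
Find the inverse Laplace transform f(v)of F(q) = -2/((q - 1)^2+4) -exp(v) * sin(2 * v)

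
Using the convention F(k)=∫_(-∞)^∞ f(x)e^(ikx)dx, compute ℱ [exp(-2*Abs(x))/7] 4/(7*(k^2 + 4))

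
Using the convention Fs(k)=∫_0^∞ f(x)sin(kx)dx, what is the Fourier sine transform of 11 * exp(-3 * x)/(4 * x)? 11 * atan(k/3)/4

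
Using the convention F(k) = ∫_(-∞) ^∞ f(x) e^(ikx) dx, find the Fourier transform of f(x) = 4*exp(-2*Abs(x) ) 16/(k^2+4) 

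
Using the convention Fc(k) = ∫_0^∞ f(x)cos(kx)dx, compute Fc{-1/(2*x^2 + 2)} -pi*exp(-k)/4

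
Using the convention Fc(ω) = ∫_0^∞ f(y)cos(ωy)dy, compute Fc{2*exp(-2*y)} 4/(ω^2 + 4)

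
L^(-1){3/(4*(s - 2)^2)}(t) 3*t*exp(2*t)/4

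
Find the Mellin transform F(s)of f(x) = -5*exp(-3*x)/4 -5*gamma(s)/(4*3^s)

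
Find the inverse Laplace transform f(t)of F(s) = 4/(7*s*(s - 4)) 2*exp(2*t)*sinh(2*t)/7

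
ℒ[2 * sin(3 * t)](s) 6/(s^2+9)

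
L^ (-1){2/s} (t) 2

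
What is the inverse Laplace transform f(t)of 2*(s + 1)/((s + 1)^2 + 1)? 2*exp(-t)*cos(t)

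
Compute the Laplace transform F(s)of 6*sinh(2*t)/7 12/(7*(s^2-4))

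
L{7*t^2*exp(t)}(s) 14/(s - 1)^3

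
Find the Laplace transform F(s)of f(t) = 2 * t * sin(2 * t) 8 * s/(s^2+4)^2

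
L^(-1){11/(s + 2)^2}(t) 11 * t * exp(-2 * t)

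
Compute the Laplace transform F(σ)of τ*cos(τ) (σ^2 - 1)/(σ^2 + 1)^2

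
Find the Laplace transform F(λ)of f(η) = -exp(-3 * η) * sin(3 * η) -3/((λ + 3)^2 + 9)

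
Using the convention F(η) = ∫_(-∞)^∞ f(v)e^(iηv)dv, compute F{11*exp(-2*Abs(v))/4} 11/(η^2 + 4)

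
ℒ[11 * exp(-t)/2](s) 11/(2 * (s + 1))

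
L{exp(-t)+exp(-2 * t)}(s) 1/(s+2)+1/(s+1)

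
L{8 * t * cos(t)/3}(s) 8 * (s^2 - 1)/(3 * (s^2 + 1)^2)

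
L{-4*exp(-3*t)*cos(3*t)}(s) 4*(-s - 3)/((s + 3)^2 + 9)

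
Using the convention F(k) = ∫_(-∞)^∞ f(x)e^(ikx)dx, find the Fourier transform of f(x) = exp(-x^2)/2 sqrt(pi) * exp(-k^2/4)/2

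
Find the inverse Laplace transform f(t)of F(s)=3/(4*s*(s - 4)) 3*exp(2*t)*sinh(2*t)/8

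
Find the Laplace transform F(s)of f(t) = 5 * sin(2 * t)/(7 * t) 5 * atan(2/s)/7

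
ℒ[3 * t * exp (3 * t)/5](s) 3/ (5 * (s - 3)^2)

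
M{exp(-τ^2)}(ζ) gamma(ζ/2)/2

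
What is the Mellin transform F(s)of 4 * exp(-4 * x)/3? 2^(2-2 * s) * gamma(s)/3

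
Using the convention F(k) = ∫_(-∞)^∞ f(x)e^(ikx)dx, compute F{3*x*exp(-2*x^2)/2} 3*sqrt(2)*I*sqrt(pi)*k*exp(-k^2/8)/16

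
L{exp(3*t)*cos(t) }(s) (s - 3) /((s - 3) ^2+1) 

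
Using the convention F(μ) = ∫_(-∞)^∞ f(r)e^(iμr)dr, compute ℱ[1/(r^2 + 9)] pi*exp(-3*Abs(μ))/3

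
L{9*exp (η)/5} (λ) 9/ (5*(λ - 1))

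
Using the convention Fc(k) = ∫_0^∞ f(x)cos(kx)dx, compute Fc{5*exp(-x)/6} 5/(6*(k^2 + 1))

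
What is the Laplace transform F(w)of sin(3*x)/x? atan(3/w)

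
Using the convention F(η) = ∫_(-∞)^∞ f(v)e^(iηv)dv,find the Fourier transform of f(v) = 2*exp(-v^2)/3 2*sqrt(pi)*exp(-η^2/4)/3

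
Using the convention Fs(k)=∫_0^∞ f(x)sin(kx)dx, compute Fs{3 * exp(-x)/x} 3 * atan(k)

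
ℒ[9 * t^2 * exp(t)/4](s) 9/(2 * (s - 1)^3)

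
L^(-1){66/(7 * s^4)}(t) 11 * t^3/7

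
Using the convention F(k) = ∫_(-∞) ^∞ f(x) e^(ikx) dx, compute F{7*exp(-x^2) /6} 7*sqrt(pi)*exp(-k^2/4) /6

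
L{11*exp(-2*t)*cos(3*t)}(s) 11*(s + 2)/((s + 2)^2 + 9)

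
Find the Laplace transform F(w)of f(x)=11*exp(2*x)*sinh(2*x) 22/(w*(w - 4))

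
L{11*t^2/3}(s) 22/(3*s^3)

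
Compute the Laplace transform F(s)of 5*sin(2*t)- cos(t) 10/(s^2 + 4)- s/(s^2 + 1)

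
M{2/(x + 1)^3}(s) gamma(s) * gamma(3 - s)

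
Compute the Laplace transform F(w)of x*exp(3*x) (w - 3)^(-2)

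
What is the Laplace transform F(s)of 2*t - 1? 2/s^2 - 1/s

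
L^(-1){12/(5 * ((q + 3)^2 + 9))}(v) 4 * exp(-3 * v) * sin(3 * v)/5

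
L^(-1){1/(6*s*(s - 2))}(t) exp(t)*sinh(t)/6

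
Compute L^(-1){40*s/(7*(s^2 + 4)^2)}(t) 10*t*sin(2*t)/7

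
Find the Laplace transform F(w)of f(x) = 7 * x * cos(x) 7 * (w^2 - 1)/(w^2 + 1)^2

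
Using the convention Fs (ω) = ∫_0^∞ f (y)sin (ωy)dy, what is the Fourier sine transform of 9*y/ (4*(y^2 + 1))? 9*pi*exp (-ω)/8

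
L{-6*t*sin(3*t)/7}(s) -36*s/(7*(s^2 + 9)^2)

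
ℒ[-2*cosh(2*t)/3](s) -2*s/(3*s^2-12)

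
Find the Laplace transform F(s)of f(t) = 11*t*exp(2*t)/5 11/(5*(s - 2)^2)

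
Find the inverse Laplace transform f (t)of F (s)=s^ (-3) t^2/2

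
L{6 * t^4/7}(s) 144/(7 * s^5)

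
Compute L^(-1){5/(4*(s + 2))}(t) 5*exp(-2*t)/4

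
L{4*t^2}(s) 8/s^3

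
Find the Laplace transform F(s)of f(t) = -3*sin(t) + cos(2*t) s/(s^2 + 4) - 3/(s^2 + 1)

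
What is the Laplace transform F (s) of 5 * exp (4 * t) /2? 5/ (2 * (s - 4) ) 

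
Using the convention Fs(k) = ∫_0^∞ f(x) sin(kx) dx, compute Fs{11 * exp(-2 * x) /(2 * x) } 11 * atan(k/2) /2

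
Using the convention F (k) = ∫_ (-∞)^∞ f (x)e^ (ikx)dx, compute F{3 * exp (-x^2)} 3 * sqrt (pi) * exp (-k^2/4)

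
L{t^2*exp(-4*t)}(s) 2/(s + 4)^3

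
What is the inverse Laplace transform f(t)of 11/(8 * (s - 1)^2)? 11 * t * exp(t)/8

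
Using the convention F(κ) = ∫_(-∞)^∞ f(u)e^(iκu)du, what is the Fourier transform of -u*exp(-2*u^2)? -sqrt(2)*I*sqrt(pi)*κ*exp(-κ^2/8)/8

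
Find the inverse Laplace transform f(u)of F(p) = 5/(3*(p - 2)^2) 5*u*exp(2*u)/3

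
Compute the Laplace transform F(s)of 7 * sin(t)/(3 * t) 7 * atan(1/s)/3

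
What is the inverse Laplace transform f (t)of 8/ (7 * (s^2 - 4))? 4 * sinh (2 * t)/7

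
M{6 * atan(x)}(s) -3 * pi * sec(pi * s/2)/s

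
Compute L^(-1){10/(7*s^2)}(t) 10*t/7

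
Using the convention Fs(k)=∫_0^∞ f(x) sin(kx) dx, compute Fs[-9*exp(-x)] -9*k/(k^2 + 1) 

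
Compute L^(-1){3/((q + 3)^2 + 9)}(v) exp(-3*v)*sin(3*v)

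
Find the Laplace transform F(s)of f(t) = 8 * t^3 48/s^4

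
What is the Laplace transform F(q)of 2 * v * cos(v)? 2 * (q^2-1)/(q^2 + 1)^2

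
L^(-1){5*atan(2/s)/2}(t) 5*sin(2*t)/(2*t)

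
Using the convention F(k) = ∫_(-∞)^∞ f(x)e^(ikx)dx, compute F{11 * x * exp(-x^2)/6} 11 * I * sqrt(pi) * k * exp(-k^2/4)/12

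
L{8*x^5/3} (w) 320/w^6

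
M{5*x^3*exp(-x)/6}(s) 5*gamma(s + 3)/6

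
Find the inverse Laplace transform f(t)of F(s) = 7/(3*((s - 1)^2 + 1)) 7*exp(t)*sin(t)/3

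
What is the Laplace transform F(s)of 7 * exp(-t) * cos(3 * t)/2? 7 * (s + 1)/(2 * ((s + 1)^2 + 9))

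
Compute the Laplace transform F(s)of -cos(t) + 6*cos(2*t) 6*s/(s^2 + 4)- s/(s^2 + 1)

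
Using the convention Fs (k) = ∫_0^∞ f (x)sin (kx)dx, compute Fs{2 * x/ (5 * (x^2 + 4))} pi * exp (-2 * k)/5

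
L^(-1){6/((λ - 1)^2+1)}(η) 6*exp(η)*sin(η)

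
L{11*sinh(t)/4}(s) 11/(4*(s^2 - 1))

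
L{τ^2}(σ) 2/σ^3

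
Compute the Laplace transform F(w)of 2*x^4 48/w^5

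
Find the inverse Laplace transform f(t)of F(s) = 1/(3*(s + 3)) exp(-3*t)/3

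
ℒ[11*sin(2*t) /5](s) 22/(5*(s^2 + 4) ) 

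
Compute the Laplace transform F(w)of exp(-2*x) 1/(w+2)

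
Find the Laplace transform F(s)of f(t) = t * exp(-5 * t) (s + 5)^(-2)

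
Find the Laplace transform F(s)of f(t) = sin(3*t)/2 3/(2*(s^2 + 9))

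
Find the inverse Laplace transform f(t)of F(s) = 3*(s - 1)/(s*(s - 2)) 3*exp(t)*cosh(t)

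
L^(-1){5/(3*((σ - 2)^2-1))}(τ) 5*exp(2*τ)*sinh(τ)/3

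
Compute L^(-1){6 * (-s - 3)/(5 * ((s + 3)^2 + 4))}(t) -6 * exp(-3 * t) * cos(2 * t)/5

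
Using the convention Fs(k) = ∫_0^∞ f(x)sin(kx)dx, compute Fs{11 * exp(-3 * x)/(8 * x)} 11 * atan(k/3)/8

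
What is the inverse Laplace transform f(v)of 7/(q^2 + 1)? 7*sin(v)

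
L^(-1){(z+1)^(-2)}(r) r*exp(-r)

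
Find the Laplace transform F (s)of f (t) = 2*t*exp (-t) 2/ (s+1)^2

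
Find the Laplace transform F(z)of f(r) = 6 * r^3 36/z^4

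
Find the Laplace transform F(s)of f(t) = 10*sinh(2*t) 20/(s^2 - 4)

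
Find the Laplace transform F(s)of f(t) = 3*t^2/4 3/(2*s^3)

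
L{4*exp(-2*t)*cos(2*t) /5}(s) 4*(s + 2) /(5*((s + 2) ^2 + 4) ) 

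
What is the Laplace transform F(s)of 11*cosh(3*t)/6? 11*s/(6*(s^2 - 9))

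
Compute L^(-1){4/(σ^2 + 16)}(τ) sin(4 * τ)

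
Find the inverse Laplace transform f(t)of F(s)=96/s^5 4 * t^4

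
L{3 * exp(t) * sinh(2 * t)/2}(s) 3/((s - 1)^2 - 4)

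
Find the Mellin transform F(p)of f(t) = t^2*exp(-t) gamma(p+2)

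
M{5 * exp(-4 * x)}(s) 5 * gamma(s)/4^s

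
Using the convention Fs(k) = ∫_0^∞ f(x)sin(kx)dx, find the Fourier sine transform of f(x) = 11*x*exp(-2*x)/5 44*k/(5*(k^2 + 4)^2)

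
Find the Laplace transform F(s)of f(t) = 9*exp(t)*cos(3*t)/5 9*(s - 1)/(5*((s - 1)^2 + 9))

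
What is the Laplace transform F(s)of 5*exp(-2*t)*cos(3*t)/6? 5*(s + 2)/(6*((s + 2)^2 + 9))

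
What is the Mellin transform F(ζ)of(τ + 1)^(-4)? gamma(ζ)*gamma(4 - ζ)/6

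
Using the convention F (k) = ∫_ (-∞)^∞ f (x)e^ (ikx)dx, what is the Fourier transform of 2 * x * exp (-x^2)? I * sqrt (pi) * k * exp (-k^2/4)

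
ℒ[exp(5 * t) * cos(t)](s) (s - 5)/((s - 5)^2+1)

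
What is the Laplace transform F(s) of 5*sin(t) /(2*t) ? 5*atan(1/s) /2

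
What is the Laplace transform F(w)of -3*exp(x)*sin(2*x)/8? -3/(4*(w - 1)^2+16)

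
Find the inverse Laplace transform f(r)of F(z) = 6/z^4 r^3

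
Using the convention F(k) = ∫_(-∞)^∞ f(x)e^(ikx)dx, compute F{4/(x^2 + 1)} 4*pi*exp(-Abs(k))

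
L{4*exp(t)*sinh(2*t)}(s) 8/((s - 1)^2 - 4)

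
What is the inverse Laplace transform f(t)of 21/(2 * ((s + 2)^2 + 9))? 7 * exp(-2 * t) * sin(3 * t)/2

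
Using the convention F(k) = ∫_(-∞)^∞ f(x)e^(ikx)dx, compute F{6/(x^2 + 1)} 6 * pi * exp(-Abs(k))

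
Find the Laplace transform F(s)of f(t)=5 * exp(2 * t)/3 5/(3 * (s - 2))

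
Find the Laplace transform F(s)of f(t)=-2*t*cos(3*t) 2*(9 - s^2)/(s^2 + 9)^2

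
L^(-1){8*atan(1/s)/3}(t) 8*sin(t)/(3*t)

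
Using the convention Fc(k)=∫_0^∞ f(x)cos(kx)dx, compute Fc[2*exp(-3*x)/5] 6/(5*(k^2 + 9))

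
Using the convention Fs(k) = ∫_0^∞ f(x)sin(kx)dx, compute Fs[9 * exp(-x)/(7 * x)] 9 * atan(k)/7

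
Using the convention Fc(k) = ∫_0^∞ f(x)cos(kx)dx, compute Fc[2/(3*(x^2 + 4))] pi*exp(-2*k)/6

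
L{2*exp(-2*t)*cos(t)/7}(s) 2*(s + 2)/(7*((s + 2)^2 + 1))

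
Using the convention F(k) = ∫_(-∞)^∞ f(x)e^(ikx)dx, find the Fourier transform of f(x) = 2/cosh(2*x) pi/cosh(pi*k/4)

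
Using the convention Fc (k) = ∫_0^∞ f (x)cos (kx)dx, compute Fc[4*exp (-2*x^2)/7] sqrt (2)*sqrt (pi)*exp (-k^2/8)/7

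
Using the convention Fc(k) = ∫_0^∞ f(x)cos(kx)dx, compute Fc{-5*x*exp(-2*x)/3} 5*(k^2 - 4)/(3*(k^2 + 4)^2)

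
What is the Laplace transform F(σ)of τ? σ^(-2)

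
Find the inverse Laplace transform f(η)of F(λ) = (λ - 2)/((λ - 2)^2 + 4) exp(2 * η) * cos(2 * η)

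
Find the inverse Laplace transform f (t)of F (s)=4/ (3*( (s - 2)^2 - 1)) 4*exp (2*t)*sinh (t)/3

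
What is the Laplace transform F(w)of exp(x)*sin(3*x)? 3/((w - 1)^2 + 9)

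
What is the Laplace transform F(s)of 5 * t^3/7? 30/(7 * s^4)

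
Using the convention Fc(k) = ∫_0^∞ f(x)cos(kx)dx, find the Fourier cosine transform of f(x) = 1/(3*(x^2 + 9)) pi*exp(-3*k)/18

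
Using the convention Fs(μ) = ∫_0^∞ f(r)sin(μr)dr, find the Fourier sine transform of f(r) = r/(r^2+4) pi * exp(-2 * μ)/2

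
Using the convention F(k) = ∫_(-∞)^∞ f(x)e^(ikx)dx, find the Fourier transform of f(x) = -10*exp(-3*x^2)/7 -10*sqrt(3)*sqrt(pi)*exp(-k^2/12)/21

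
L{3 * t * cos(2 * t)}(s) 3 * (s^2 - 4)/(s^2 + 4)^2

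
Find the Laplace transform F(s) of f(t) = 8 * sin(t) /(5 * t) 8 * atan(1/s) /5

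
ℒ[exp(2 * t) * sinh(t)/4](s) 1/(4 * ((s - 2)^2 - 1))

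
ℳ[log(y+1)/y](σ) -pi*csc(pi*σ)/(σ - 1)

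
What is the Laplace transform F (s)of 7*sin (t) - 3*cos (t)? 7/ (s^2 + 1) - 3*s/ (s^2 + 1)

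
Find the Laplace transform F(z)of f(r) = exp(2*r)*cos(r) (z - 2)/((z - 2)^2 + 1)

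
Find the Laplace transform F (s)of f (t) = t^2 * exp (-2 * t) 2/ (s + 2)^3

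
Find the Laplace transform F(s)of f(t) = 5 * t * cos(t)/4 5 * (s^2 - 1)/(4 * (s^2 + 1)^2)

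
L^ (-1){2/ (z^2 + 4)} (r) sin (2*r)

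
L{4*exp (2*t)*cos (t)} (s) 4*(s - 2)/ ( (s - 2)^2+1)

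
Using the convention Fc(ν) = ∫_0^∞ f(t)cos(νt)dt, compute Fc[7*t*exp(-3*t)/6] 7*(9 - ν^2)/(6*(ν^2 + 9)^2)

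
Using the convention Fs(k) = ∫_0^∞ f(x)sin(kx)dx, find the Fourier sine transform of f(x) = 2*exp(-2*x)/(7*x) 2*atan(k/2)/7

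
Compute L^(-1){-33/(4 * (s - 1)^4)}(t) -11 * t^3 * exp(t)/8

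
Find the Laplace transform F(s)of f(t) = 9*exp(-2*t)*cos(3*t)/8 9*(s + 2)/(8*((s + 2)^2 + 9))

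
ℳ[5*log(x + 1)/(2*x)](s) -5*pi*csc(pi*s)/(2*s - 2)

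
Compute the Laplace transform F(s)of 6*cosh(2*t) 6*s/(s^2-4)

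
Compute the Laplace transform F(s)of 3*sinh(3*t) 9/(s^2 - 9)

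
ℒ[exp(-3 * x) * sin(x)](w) 1/((w + 3)^2 + 1)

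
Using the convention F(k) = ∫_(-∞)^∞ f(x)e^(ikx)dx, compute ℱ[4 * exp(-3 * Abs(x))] 24/(k^2+9)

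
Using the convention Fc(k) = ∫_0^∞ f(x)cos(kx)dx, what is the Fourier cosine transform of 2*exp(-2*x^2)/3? sqrt(2)*sqrt(pi)*exp(-k^2/8)/6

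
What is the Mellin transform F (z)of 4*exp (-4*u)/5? 2^ (2 - 2*z)*gamma (z)/5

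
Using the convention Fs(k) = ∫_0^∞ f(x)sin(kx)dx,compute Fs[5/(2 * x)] 5 * pi/4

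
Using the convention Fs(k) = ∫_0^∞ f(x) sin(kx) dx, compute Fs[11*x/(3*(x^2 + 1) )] 11*pi*exp(-k) /6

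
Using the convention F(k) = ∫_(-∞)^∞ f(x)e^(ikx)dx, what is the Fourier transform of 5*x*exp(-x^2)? 5*I*sqrt(pi)*k*exp(-k^2/4)/2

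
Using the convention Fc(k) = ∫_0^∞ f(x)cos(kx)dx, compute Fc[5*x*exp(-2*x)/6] 5*(4 - k^2)/(6*(k^2 + 4)^2)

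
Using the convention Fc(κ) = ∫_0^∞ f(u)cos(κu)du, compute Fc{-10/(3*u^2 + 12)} -5*pi*exp(-2*κ)/6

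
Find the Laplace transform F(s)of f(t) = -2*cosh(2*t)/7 -2*s/(7*s^2 - 28)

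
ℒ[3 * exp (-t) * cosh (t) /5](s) 3 * (s+1) / (5 * s * (s+2) ) 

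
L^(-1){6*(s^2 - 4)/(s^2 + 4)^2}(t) 6*t*cos(2*t)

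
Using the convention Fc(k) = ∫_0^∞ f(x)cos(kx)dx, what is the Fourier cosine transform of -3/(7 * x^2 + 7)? -3 * pi * exp(-k)/14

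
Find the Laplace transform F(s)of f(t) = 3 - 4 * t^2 3/s - 8/s^3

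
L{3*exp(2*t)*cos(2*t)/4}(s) 3*(s - 2)/(4*((s - 2)^2 + 4))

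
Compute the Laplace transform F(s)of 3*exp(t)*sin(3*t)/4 9/(4*((s - 1)^2 + 9))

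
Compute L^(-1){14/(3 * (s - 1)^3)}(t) 7 * t^2 * exp(t)/3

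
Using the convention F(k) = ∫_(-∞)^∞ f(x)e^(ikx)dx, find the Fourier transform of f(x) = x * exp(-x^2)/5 I * sqrt(pi) * k * exp(-k^2/4)/10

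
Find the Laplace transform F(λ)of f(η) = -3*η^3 -18/λ^4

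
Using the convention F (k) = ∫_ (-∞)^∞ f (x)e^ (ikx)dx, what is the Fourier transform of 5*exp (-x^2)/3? 5*sqrt (pi)*exp (-k^2/4)/3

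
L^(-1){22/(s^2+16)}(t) 11*sin(4*t)/2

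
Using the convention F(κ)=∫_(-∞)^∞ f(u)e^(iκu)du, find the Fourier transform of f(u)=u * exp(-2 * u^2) sqrt(2) * I * sqrt(pi) * κ * exp(-κ^2/8)/8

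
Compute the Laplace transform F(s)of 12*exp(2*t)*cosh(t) 12*(s - 2)/((s - 2)^2-1)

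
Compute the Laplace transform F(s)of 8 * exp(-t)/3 8/(3 * (s + 1))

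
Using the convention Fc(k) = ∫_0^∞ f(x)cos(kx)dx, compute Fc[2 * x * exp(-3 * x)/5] 2 * (9 - k^2)/(5 * (k^2 + 9)^2)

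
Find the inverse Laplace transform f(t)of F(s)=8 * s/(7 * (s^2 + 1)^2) 4 * t * sin(t)/7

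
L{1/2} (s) 1/ (2 * s)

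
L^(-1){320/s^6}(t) 8*t^5/3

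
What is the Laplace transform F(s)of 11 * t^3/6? 11/s^4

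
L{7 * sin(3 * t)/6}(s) 7/(2 * (s^2 + 9))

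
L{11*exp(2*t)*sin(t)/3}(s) 11/(3*((s - 2)^2+1))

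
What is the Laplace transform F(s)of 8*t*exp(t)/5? 8/(5*(s - 1)^2)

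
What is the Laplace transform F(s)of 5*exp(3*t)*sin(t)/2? 5/(2*((s - 3)^2+1))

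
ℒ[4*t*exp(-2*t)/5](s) 4/(5*(s + 2)^2)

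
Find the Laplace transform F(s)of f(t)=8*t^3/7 48/(7*s^4)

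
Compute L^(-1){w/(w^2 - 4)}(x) cosh(2 * x)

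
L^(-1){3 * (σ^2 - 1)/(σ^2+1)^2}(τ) 3 * τ * cos(τ)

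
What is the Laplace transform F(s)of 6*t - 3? 6/s^2 - 3/s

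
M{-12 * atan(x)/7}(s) 6 * pi * sec(pi * s/2)/(7 * s)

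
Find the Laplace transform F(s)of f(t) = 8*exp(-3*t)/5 8/(5*(s + 3))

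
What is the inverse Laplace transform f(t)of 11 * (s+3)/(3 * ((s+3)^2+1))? 11 * exp(-3 * t) * cos(t)/3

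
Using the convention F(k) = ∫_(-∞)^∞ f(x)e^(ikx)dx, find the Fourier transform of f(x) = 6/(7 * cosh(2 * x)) 3 * pi/(7 * cosh(pi * k/4))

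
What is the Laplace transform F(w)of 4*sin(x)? 4/(w^2 + 1)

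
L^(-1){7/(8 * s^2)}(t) 7 * t/8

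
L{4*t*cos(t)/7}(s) 4*(s^2 - 1)/(7*(s^2 + 1)^2)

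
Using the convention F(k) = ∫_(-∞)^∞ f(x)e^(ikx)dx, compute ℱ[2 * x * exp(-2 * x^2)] sqrt(2) * I * sqrt(pi) * k * exp(-k^2/8)/4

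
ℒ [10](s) 10/s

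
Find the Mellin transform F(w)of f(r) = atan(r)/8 -pi*sec(pi*w/2)/(16*w)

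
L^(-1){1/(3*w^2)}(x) x/3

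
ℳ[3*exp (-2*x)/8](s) 3*gamma (s)/ (8*2^s)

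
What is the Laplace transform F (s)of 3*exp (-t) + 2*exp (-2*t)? 2/ (s + 2) + 3/ (s + 1)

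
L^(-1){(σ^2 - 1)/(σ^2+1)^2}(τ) τ*cos(τ)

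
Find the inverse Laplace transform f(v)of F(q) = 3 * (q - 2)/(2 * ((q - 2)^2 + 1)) 3 * exp(2 * v) * cos(v)/2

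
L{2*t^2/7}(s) 4/(7*s^3)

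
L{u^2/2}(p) p^(-3)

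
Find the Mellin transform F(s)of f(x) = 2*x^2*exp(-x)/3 2*gamma(s + 2)/3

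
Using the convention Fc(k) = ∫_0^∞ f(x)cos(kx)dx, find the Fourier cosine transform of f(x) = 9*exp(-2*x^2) 9*sqrt(2)*sqrt(pi)*exp(-k^2/8)/4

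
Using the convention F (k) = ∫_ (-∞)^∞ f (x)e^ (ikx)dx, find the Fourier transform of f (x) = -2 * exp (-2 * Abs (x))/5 -8/ (5 * k^2 + 20)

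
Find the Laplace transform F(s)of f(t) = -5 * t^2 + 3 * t 3/s^2 - 10/s^3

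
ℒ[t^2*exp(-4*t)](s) 2/(s + 4) ^3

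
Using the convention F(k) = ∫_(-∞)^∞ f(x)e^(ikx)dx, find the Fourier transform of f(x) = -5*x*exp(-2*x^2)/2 -5*sqrt(2)*I*sqrt(pi)*k*exp(-k^2/8)/16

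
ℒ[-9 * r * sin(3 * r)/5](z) -54 * z/(5 * (z^2 + 9)^2)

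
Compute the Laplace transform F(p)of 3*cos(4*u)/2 3*p/(2*(p^2 + 16))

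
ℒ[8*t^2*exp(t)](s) 16/(s - 1)^3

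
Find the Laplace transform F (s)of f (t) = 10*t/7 10/ (7*s^2)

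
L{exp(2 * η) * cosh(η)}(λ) (λ - 2)/((λ - 2)^2-1)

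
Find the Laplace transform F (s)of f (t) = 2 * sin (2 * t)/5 4/ (5 * (s^2 + 4))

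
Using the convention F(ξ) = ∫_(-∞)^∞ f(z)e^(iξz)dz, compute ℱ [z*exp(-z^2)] I*sqrt(pi)*ξ*exp(-ξ^2/4)/2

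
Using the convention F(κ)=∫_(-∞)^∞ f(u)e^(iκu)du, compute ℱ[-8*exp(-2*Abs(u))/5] -32/(5*κ^2 + 20)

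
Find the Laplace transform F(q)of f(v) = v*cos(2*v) (q^2-4)/(q^2+4)^2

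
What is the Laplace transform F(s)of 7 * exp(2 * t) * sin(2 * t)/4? 7/(2 * ((s - 2)^2 + 4))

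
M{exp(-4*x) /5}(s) gamma(s) /(5*4^s) 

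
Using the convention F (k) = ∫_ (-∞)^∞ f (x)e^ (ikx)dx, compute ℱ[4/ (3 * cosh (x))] 4 * pi/ (3 * cosh (pi * k/2))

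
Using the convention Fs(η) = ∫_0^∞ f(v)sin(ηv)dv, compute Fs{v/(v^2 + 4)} pi*exp(-2*η)/2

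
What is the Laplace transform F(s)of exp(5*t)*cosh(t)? (s - 5)/((s - 5)^2 - 1)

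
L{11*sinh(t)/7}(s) 11/(7*(s^2 - 1))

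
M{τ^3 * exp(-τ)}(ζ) gamma(ζ + 3)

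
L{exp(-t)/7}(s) 1/(7*(s + 1))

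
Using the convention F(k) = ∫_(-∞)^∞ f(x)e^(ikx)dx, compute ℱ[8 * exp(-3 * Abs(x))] 48/(k^2 + 9)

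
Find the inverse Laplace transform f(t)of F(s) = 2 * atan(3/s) 2 * sin(3 * t)/t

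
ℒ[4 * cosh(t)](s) 4 * s/(s^2 - 1)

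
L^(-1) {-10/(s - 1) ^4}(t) -5 * t^3 * exp(t) /3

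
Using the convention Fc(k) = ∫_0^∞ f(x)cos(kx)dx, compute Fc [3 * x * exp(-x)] 3 * (1 - k^2)/(k^2 + 1)^2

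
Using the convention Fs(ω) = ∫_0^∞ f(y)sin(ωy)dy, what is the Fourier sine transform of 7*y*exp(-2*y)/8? 7*ω/(2*(ω^2 + 4)^2)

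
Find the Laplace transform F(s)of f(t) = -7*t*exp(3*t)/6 -7/(6*(s - 3)^2)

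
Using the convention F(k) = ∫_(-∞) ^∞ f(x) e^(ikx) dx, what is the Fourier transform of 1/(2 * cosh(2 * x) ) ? pi/(4 * cosh(pi * k/4) ) 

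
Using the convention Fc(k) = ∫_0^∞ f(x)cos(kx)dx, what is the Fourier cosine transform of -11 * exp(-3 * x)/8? -33/(8 * k^2+72)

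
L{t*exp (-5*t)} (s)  (s+5)^ (-2)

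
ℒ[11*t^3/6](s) 11/s^4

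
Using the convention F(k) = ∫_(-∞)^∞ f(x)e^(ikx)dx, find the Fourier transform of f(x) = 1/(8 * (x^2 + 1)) pi * exp(-Abs(k))/8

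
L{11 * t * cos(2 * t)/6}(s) 11 * (s^2 - 4)/(6 * (s^2 + 4)^2)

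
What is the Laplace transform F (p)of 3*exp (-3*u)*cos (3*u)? 3*(p + 3)/ ( (p + 3)^2 + 9)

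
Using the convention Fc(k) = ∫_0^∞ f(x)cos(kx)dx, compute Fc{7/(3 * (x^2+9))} 7 * pi * exp(-3 * k)/18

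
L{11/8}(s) 11/(8*s)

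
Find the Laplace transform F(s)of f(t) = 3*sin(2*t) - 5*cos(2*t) 6/(s^2 + 4) - 5*s/(s^2 + 4)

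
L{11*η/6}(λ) 11/(6*λ^2)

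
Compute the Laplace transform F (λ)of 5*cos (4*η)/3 5*λ/ (3*(λ^2 + 16))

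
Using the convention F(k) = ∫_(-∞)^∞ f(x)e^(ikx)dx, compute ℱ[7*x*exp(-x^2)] 7*I*sqrt(pi)*k*exp(-k^2/4)/2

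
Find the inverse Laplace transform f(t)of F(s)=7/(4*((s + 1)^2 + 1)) 7*exp(-t)*sin(t)/4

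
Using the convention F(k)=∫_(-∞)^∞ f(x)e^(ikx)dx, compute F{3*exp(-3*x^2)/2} sqrt(3)*sqrt(pi)*exp(-k^2/12)/2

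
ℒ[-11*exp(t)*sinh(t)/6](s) -11/(6*s*(s - 2))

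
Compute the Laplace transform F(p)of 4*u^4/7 96/(7*p^5)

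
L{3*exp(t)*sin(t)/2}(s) 3/(2*((s - 1)^2 + 1))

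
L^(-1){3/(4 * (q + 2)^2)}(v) 3 * v * exp(-2 * v)/4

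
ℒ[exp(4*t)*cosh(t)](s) (s - 4)/((s - 4)^2 - 1)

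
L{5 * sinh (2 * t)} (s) 10/ (s^2 - 4)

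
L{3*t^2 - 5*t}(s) 6/s^3 - 5/s^2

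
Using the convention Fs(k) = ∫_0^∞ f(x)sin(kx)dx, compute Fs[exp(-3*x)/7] k/(7*(k^2+9))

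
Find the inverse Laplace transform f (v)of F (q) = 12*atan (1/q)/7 12*sin (v)/ (7*v)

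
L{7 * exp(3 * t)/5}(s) 7/(5 * (s - 3))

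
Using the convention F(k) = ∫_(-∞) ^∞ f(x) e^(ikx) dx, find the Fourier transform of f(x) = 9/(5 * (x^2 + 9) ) 3 * pi * exp(-3 * Abs(k) ) /5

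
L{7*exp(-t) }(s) 7/(s + 1) 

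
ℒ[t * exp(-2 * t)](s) (s+2) ^(-2) 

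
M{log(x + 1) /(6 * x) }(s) -pi * csc(pi * s) /(6 * s - 6) 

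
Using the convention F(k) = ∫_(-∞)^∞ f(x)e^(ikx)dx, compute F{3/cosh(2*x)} 3*pi/(2*cosh(pi*k/4))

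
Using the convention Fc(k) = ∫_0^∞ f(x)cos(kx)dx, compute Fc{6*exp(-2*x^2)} 3*sqrt(2)*sqrt(pi)*exp(-k^2/8)/2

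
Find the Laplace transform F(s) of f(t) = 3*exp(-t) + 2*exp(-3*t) 3/(s + 1) + 2/(s + 3) 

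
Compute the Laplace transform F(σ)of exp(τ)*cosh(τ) (σ - 1)/(σ*(σ - 2))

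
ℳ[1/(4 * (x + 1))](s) pi * csc(pi * s)/4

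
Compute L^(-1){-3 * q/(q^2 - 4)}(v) -3 * cosh(2 * v)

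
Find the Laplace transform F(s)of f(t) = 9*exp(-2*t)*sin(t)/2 9/(2*((s + 2)^2 + 1))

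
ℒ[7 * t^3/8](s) 21/(4 * s^4)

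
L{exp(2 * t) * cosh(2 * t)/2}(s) (s - 2)/(2 * s * (s - 4))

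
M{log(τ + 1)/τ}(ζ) -pi * csc(pi * ζ)/(ζ - 1)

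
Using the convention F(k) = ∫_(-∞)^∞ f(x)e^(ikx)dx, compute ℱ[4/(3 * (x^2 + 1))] 4 * pi * exp(-Abs(k))/3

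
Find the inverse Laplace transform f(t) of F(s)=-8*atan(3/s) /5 -8*sin(3*t) /(5*t) 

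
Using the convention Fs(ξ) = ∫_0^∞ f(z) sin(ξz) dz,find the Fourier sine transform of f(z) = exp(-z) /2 ξ/(2*(ξ^2+1) ) 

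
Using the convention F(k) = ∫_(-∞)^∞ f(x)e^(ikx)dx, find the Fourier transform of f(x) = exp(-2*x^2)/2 sqrt(2)*sqrt(pi)*exp(-k^2/8)/4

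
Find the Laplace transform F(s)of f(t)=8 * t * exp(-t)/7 8/(7 * (s+1)^2)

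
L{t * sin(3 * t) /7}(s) 6 * s/(7 * (s^2 + 9) ^2) 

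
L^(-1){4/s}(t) 4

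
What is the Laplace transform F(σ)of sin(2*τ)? 2/(σ^2 + 4)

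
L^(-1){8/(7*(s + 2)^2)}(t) 8*t*exp(-2*t)/7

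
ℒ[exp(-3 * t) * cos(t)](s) (s+3)/((s+3)^2+1)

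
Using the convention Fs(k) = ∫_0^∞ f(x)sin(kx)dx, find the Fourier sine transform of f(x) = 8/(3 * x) 4 * pi/3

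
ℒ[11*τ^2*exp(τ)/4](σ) 11/(2*(σ - 1)^3)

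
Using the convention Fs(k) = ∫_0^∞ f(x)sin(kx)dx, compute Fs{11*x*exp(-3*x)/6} 11*k/(k^2 + 9)^2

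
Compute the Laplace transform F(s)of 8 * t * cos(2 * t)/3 8 * (s^2 - 4)/(3 * (s^2+4)^2)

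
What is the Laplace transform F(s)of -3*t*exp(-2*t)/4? -3/(4*(s + 2)^2)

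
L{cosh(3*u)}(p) p/(p^2-9)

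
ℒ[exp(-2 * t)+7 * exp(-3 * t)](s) 7/(s+3)+1/(s+2)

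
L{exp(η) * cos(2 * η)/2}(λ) (λ - 1)/(2 * ((λ - 1)^2 + 4))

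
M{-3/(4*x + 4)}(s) -3*pi*csc(pi*s)/4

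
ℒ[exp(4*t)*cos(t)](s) (s - 4)/((s - 4)^2 + 1)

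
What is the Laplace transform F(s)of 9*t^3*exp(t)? 54/(s - 1)^4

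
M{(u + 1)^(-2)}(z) (-pi*z + pi)/sin(pi*z)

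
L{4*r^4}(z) 96/z^5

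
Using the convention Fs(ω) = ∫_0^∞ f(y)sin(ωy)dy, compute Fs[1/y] pi/2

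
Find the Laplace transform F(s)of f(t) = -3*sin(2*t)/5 -6/(5*s^2 + 20)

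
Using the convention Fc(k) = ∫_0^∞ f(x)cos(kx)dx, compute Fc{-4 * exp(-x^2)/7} -2 * sqrt(pi) * exp(-k^2/4)/7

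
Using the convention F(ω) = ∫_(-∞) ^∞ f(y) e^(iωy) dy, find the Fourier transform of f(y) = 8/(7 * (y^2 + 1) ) 8 * pi * exp(-Abs(ω) ) /7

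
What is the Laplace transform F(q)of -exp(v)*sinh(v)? -1/(q*(q - 2))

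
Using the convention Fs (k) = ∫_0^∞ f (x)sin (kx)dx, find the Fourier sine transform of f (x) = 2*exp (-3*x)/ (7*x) 2*atan (k/3)/7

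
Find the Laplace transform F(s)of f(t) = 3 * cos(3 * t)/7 3 * s/(7 * (s^2 + 9))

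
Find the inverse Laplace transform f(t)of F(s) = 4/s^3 2 * t^2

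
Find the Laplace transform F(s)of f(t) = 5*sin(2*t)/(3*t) 5*atan(2/s)/3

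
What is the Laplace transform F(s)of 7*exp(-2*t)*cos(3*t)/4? 7*(s+2)/(4*((s+2)^2+9))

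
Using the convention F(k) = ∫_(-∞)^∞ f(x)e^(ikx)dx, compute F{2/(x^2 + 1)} 2*pi*exp(-Abs(k))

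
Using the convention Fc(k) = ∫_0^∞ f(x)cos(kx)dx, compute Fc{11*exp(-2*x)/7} 22/(7*(k^2 + 4))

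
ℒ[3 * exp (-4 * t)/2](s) 3/ (2 * (s + 4))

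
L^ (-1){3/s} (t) 3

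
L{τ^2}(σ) 2/σ^3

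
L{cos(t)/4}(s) s/(4 * (s^2 + 1))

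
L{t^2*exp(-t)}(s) 2/(s + 1)^3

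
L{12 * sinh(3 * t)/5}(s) 36/(5 * (s^2 - 9))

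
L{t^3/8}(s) 3/(4*s^4)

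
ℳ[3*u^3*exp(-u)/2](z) 3*gamma(z + 3)/2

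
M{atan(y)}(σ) -pi * sec(pi * σ/2)/(2 * σ)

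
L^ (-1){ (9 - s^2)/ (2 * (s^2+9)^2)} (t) -t * cos (3 * t)/2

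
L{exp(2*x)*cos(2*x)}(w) (w - 2)/((w - 2)^2 + 4)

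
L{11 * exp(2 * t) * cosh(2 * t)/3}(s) 11 * (s - 2)/(3 * s * (s - 4))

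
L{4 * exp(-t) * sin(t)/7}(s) 4/(7 * ((s + 1)^2 + 1))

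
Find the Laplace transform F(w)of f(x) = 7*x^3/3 14/w^4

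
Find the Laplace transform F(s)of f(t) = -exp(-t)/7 -1/(7*s + 7)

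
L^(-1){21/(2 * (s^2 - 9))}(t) 7 * sinh(3 * t)/2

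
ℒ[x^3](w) 6/w^4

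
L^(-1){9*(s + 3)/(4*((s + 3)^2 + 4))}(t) 9*exp(-3*t)*cos(2*t)/4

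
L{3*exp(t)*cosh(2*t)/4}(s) 3*(s - 1)/(4*((s - 1)^2-4))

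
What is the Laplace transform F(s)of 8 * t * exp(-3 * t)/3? 8/(3 * (s+3)^2)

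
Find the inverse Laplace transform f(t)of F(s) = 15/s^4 5 * t^3/2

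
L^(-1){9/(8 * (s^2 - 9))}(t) 3 * sinh(3 * t)/8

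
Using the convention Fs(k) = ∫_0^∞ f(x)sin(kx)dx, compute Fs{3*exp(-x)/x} 3*atan(k)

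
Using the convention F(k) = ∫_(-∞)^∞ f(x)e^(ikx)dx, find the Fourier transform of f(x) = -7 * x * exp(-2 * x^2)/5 -7 * sqrt(2) * I * sqrt(pi) * k * exp(-k^2/8)/40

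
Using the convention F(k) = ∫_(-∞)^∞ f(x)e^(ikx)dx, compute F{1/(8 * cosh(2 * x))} pi/(16 * cosh(pi * k/4))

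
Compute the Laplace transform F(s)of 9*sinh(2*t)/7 18/(7*(s^2 - 4))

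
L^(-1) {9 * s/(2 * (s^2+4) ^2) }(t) 9 * t * sin(2 * t) /8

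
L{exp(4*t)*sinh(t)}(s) 1/((s - 4)^2 - 1)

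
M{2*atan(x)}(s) -pi*sec(pi*s/2)/s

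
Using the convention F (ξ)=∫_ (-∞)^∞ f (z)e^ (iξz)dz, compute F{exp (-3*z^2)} sqrt (3)*sqrt (pi)*exp (-ξ^2/12)/3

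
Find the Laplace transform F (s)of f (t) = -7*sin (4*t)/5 -28/ (5*s^2 + 80)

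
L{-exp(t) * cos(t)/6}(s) (1 - s)/(6 * ((s - 1)^2 + 1))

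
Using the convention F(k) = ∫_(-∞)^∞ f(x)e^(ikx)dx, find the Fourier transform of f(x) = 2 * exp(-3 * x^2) 2 * sqrt(3) * sqrt(pi) * exp(-k^2/12)/3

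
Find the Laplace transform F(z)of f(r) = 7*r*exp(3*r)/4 7/(4*(z - 3)^2)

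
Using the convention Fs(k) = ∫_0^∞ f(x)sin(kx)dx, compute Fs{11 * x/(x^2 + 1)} 11 * pi * exp(-k)/2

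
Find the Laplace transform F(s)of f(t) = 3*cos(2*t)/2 3*s/(2*(s^2 + 4))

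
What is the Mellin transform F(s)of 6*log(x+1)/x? -6*pi*csc(pi*s)/(s - 1)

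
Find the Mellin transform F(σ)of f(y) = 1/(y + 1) pi * csc(pi * σ)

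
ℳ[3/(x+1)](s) 3 * pi * csc(pi * s)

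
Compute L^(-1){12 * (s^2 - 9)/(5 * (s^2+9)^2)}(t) 12 * t * cos(3 * t)/5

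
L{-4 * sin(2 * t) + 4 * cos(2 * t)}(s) 4 * s/(s^2 + 4) - 8/(s^2 + 4)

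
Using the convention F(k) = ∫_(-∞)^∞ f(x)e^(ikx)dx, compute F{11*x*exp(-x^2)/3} 11*I*sqrt(pi)*k*exp(-k^2/4)/6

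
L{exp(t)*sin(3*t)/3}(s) 1/((s - 1)^2+9)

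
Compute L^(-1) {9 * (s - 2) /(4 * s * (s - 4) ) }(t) 9 * exp(2 * t) * cosh(2 * t) /4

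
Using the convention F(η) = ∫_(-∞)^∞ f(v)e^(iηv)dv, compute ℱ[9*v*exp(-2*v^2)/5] 9*sqrt(2)*I*sqrt(pi)*η*exp(-η^2/8)/40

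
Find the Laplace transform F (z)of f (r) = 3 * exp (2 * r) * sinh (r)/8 3/ (8 * ( (z - 2)^2 - 1))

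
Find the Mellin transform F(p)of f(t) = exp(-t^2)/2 gamma(p/2)/4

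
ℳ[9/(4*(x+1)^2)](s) -9*pi*(s - 1)/(4*sin(pi*s))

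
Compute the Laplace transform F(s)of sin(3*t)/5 3/(5*(s^2 + 9))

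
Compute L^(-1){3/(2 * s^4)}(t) t^3/4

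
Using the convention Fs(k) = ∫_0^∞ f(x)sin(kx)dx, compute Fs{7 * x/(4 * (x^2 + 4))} 7 * pi * exp(-2 * k)/8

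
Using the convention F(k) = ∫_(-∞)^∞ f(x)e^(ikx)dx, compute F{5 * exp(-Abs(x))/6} 5/(3 * (k^2 + 1))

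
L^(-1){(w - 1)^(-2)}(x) x*exp(x)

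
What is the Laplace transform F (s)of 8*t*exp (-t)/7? 8/ (7*(s + 1)^2)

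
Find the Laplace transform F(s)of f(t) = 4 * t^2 8/s^3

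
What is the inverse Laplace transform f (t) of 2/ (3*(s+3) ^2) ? 2*t*exp (-3*t) /3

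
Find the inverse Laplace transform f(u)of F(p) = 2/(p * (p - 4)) exp(2 * u) * sinh(2 * u)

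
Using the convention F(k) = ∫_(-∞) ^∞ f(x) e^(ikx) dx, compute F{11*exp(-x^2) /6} 11*sqrt(pi)*exp(-k^2/4) /6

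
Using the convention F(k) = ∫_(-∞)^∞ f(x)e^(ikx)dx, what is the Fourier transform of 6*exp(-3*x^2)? 2*sqrt(3)*sqrt(pi)*exp(-k^2/12)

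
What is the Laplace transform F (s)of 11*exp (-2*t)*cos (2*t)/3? 11*(s + 2)/ (3*( (s + 2)^2 + 4))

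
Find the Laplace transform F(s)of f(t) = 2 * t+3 2/s^2+3/s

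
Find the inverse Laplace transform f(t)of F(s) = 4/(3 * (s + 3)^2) 4 * t * exp(-3 * t)/3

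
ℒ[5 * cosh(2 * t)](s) 5 * s/(s^2 - 4)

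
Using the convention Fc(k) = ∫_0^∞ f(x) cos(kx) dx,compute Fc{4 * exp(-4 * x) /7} 16/(7 * (k^2 + 16) ) 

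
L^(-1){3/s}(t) 3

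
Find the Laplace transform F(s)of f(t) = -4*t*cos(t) 4*(1 - s^2)/(s^2 + 1)^2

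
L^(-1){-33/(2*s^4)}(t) -11*t^3/4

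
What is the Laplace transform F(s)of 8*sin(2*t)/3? 16/(3*(s^2 + 4))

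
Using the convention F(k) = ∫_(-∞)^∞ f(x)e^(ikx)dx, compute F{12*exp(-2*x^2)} 6*sqrt(2)*sqrt(pi)*exp(-k^2/8)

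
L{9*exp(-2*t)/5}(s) 9/(5*(s + 2))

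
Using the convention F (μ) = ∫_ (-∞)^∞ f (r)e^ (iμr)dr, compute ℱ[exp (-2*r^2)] sqrt (2)*sqrt (pi)*exp (-μ^2/8)/2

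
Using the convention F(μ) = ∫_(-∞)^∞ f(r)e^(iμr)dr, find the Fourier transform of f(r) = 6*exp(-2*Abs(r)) 24/(μ^2 + 4)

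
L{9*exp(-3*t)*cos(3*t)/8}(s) 9*(s + 3)/(8*((s + 3)^2 + 9))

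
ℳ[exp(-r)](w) gamma(w)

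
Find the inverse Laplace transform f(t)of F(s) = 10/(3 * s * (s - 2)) 10 * exp(t) * sinh(t)/3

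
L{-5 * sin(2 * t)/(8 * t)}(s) -5 * atan(2/s)/8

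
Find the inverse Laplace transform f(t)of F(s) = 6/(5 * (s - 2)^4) t^3 * exp(2 * t)/5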